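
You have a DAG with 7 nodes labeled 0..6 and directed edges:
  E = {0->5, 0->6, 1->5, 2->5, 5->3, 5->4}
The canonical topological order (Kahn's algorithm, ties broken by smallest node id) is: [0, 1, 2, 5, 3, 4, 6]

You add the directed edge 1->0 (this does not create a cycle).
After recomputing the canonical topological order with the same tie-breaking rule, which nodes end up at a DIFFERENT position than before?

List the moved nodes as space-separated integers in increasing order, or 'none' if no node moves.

Answer: 0 1

Derivation:
Old toposort: [0, 1, 2, 5, 3, 4, 6]
Added edge 1->0
Recompute Kahn (smallest-id tiebreak):
  initial in-degrees: [1, 0, 0, 1, 1, 3, 1]
  ready (indeg=0): [1, 2]
  pop 1: indeg[0]->0; indeg[5]->2 | ready=[0, 2] | order so far=[1]
  pop 0: indeg[5]->1; indeg[6]->0 | ready=[2, 6] | order so far=[1, 0]
  pop 2: indeg[5]->0 | ready=[5, 6] | order so far=[1, 0, 2]
  pop 5: indeg[3]->0; indeg[4]->0 | ready=[3, 4, 6] | order so far=[1, 0, 2, 5]
  pop 3: no out-edges | ready=[4, 6] | order so far=[1, 0, 2, 5, 3]
  pop 4: no out-edges | ready=[6] | order so far=[1, 0, 2, 5, 3, 4]
  pop 6: no out-edges | ready=[] | order so far=[1, 0, 2, 5, 3, 4, 6]
New canonical toposort: [1, 0, 2, 5, 3, 4, 6]
Compare positions:
  Node 0: index 0 -> 1 (moved)
  Node 1: index 1 -> 0 (moved)
  Node 2: index 2 -> 2 (same)
  Node 3: index 4 -> 4 (same)
  Node 4: index 5 -> 5 (same)
  Node 5: index 3 -> 3 (same)
  Node 6: index 6 -> 6 (same)
Nodes that changed position: 0 1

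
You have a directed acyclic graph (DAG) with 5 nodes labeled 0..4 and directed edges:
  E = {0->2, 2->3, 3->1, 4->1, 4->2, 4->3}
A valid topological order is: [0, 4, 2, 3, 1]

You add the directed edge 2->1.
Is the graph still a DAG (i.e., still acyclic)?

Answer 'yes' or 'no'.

Given toposort: [0, 4, 2, 3, 1]
Position of 2: index 2; position of 1: index 4
New edge 2->1: forward
Forward edge: respects the existing order. Still a DAG, same toposort still valid.
Still a DAG? yes

Answer: yes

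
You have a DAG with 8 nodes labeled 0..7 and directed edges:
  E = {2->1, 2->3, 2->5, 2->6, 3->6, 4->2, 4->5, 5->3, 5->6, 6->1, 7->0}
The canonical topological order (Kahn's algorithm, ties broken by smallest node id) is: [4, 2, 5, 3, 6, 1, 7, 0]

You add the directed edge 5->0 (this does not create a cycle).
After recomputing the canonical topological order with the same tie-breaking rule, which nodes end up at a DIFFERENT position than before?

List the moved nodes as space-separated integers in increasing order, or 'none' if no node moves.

Old toposort: [4, 2, 5, 3, 6, 1, 7, 0]
Added edge 5->0
Recompute Kahn (smallest-id tiebreak):
  initial in-degrees: [2, 2, 1, 2, 0, 2, 3, 0]
  ready (indeg=0): [4, 7]
  pop 4: indeg[2]->0; indeg[5]->1 | ready=[2, 7] | order so far=[4]
  pop 2: indeg[1]->1; indeg[3]->1; indeg[5]->0; indeg[6]->2 | ready=[5, 7] | order so far=[4, 2]
  pop 5: indeg[0]->1; indeg[3]->0; indeg[6]->1 | ready=[3, 7] | order so far=[4, 2, 5]
  pop 3: indeg[6]->0 | ready=[6, 7] | order so far=[4, 2, 5, 3]
  pop 6: indeg[1]->0 | ready=[1, 7] | order so far=[4, 2, 5, 3, 6]
  pop 1: no out-edges | ready=[7] | order so far=[4, 2, 5, 3, 6, 1]
  pop 7: indeg[0]->0 | ready=[0] | order so far=[4, 2, 5, 3, 6, 1, 7]
  pop 0: no out-edges | ready=[] | order so far=[4, 2, 5, 3, 6, 1, 7, 0]
New canonical toposort: [4, 2, 5, 3, 6, 1, 7, 0]
Compare positions:
  Node 0: index 7 -> 7 (same)
  Node 1: index 5 -> 5 (same)
  Node 2: index 1 -> 1 (same)
  Node 3: index 3 -> 3 (same)
  Node 4: index 0 -> 0 (same)
  Node 5: index 2 -> 2 (same)
  Node 6: index 4 -> 4 (same)
  Node 7: index 6 -> 6 (same)
Nodes that changed position: none

Answer: none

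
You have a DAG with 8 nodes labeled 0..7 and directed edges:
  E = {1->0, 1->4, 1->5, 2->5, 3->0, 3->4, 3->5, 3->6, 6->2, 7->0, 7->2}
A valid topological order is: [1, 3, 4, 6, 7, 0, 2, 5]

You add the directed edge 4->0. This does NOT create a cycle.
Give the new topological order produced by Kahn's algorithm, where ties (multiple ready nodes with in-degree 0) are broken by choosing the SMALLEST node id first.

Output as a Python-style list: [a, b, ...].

Answer: [1, 3, 4, 6, 7, 0, 2, 5]

Derivation:
Old toposort: [1, 3, 4, 6, 7, 0, 2, 5]
Added edge: 4->0
Position of 4 (2) < position of 0 (5). Old order still valid.
Run Kahn's algorithm (break ties by smallest node id):
  initial in-degrees: [4, 0, 2, 0, 2, 3, 1, 0]
  ready (indeg=0): [1, 3, 7]
  pop 1: indeg[0]->3; indeg[4]->1; indeg[5]->2 | ready=[3, 7] | order so far=[1]
  pop 3: indeg[0]->2; indeg[4]->0; indeg[5]->1; indeg[6]->0 | ready=[4, 6, 7] | order so far=[1, 3]
  pop 4: indeg[0]->1 | ready=[6, 7] | order so far=[1, 3, 4]
  pop 6: indeg[2]->1 | ready=[7] | order so far=[1, 3, 4, 6]
  pop 7: indeg[0]->0; indeg[2]->0 | ready=[0, 2] | order so far=[1, 3, 4, 6, 7]
  pop 0: no out-edges | ready=[2] | order so far=[1, 3, 4, 6, 7, 0]
  pop 2: indeg[5]->0 | ready=[5] | order so far=[1, 3, 4, 6, 7, 0, 2]
  pop 5: no out-edges | ready=[] | order so far=[1, 3, 4, 6, 7, 0, 2, 5]
  Result: [1, 3, 4, 6, 7, 0, 2, 5]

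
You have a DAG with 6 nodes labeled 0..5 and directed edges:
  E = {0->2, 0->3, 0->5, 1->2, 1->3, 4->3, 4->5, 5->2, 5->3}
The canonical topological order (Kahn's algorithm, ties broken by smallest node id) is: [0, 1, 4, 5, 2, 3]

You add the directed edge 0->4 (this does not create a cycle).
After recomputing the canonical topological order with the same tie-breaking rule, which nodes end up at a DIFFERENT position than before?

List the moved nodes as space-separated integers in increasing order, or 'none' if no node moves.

Old toposort: [0, 1, 4, 5, 2, 3]
Added edge 0->4
Recompute Kahn (smallest-id tiebreak):
  initial in-degrees: [0, 0, 3, 4, 1, 2]
  ready (indeg=0): [0, 1]
  pop 0: indeg[2]->2; indeg[3]->3; indeg[4]->0; indeg[5]->1 | ready=[1, 4] | order so far=[0]
  pop 1: indeg[2]->1; indeg[3]->2 | ready=[4] | order so far=[0, 1]
  pop 4: indeg[3]->1; indeg[5]->0 | ready=[5] | order so far=[0, 1, 4]
  pop 5: indeg[2]->0; indeg[3]->0 | ready=[2, 3] | order so far=[0, 1, 4, 5]
  pop 2: no out-edges | ready=[3] | order so far=[0, 1, 4, 5, 2]
  pop 3: no out-edges | ready=[] | order so far=[0, 1, 4, 5, 2, 3]
New canonical toposort: [0, 1, 4, 5, 2, 3]
Compare positions:
  Node 0: index 0 -> 0 (same)
  Node 1: index 1 -> 1 (same)
  Node 2: index 4 -> 4 (same)
  Node 3: index 5 -> 5 (same)
  Node 4: index 2 -> 2 (same)
  Node 5: index 3 -> 3 (same)
Nodes that changed position: none

Answer: none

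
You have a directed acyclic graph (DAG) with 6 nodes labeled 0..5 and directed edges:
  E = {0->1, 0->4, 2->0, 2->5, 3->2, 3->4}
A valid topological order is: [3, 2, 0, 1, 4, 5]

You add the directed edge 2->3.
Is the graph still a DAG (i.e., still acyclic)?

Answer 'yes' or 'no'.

Given toposort: [3, 2, 0, 1, 4, 5]
Position of 2: index 1; position of 3: index 0
New edge 2->3: backward (u after v in old order)
Backward edge: old toposort is now invalid. Check if this creates a cycle.
Does 3 already reach 2? Reachable from 3: [0, 1, 2, 3, 4, 5]. YES -> cycle!
Still a DAG? no

Answer: no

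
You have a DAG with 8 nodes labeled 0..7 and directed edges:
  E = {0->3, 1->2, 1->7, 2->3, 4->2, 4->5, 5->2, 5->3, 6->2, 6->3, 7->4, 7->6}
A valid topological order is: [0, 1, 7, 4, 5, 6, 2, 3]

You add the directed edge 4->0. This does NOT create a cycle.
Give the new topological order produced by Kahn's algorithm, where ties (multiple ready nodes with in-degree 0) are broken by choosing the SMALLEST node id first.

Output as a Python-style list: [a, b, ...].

Old toposort: [0, 1, 7, 4, 5, 6, 2, 3]
Added edge: 4->0
Position of 4 (3) > position of 0 (0). Must reorder: 4 must now come before 0.
Run Kahn's algorithm (break ties by smallest node id):
  initial in-degrees: [1, 0, 4, 4, 1, 1, 1, 1]
  ready (indeg=0): [1]
  pop 1: indeg[2]->3; indeg[7]->0 | ready=[7] | order so far=[1]
  pop 7: indeg[4]->0; indeg[6]->0 | ready=[4, 6] | order so far=[1, 7]
  pop 4: indeg[0]->0; indeg[2]->2; indeg[5]->0 | ready=[0, 5, 6] | order so far=[1, 7, 4]
  pop 0: indeg[3]->3 | ready=[5, 6] | order so far=[1, 7, 4, 0]
  pop 5: indeg[2]->1; indeg[3]->2 | ready=[6] | order so far=[1, 7, 4, 0, 5]
  pop 6: indeg[2]->0; indeg[3]->1 | ready=[2] | order so far=[1, 7, 4, 0, 5, 6]
  pop 2: indeg[3]->0 | ready=[3] | order so far=[1, 7, 4, 0, 5, 6, 2]
  pop 3: no out-edges | ready=[] | order so far=[1, 7, 4, 0, 5, 6, 2, 3]
  Result: [1, 7, 4, 0, 5, 6, 2, 3]

Answer: [1, 7, 4, 0, 5, 6, 2, 3]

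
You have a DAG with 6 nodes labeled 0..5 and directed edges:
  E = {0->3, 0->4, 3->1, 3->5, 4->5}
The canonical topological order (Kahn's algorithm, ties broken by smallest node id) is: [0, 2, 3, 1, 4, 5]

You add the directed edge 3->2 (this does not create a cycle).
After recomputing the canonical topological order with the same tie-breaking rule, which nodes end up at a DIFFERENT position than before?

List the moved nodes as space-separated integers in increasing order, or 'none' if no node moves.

Answer: 1 2 3

Derivation:
Old toposort: [0, 2, 3, 1, 4, 5]
Added edge 3->2
Recompute Kahn (smallest-id tiebreak):
  initial in-degrees: [0, 1, 1, 1, 1, 2]
  ready (indeg=0): [0]
  pop 0: indeg[3]->0; indeg[4]->0 | ready=[3, 4] | order so far=[0]
  pop 3: indeg[1]->0; indeg[2]->0; indeg[5]->1 | ready=[1, 2, 4] | order so far=[0, 3]
  pop 1: no out-edges | ready=[2, 4] | order so far=[0, 3, 1]
  pop 2: no out-edges | ready=[4] | order so far=[0, 3, 1, 2]
  pop 4: indeg[5]->0 | ready=[5] | order so far=[0, 3, 1, 2, 4]
  pop 5: no out-edges | ready=[] | order so far=[0, 3, 1, 2, 4, 5]
New canonical toposort: [0, 3, 1, 2, 4, 5]
Compare positions:
  Node 0: index 0 -> 0 (same)
  Node 1: index 3 -> 2 (moved)
  Node 2: index 1 -> 3 (moved)
  Node 3: index 2 -> 1 (moved)
  Node 4: index 4 -> 4 (same)
  Node 5: index 5 -> 5 (same)
Nodes that changed position: 1 2 3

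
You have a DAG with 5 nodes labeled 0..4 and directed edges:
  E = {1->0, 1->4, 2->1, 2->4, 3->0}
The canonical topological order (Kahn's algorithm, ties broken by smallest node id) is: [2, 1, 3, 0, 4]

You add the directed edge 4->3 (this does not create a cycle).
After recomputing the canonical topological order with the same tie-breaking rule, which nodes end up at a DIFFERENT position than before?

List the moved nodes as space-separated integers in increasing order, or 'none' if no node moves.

Answer: 0 3 4

Derivation:
Old toposort: [2, 1, 3, 0, 4]
Added edge 4->3
Recompute Kahn (smallest-id tiebreak):
  initial in-degrees: [2, 1, 0, 1, 2]
  ready (indeg=0): [2]
  pop 2: indeg[1]->0; indeg[4]->1 | ready=[1] | order so far=[2]
  pop 1: indeg[0]->1; indeg[4]->0 | ready=[4] | order so far=[2, 1]
  pop 4: indeg[3]->0 | ready=[3] | order so far=[2, 1, 4]
  pop 3: indeg[0]->0 | ready=[0] | order so far=[2, 1, 4, 3]
  pop 0: no out-edges | ready=[] | order so far=[2, 1, 4, 3, 0]
New canonical toposort: [2, 1, 4, 3, 0]
Compare positions:
  Node 0: index 3 -> 4 (moved)
  Node 1: index 1 -> 1 (same)
  Node 2: index 0 -> 0 (same)
  Node 3: index 2 -> 3 (moved)
  Node 4: index 4 -> 2 (moved)
Nodes that changed position: 0 3 4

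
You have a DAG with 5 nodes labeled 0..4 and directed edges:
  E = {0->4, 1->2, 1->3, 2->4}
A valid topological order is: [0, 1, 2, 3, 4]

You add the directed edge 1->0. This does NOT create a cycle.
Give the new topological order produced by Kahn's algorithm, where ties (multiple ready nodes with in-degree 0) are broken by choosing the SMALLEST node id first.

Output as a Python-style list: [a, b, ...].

Old toposort: [0, 1, 2, 3, 4]
Added edge: 1->0
Position of 1 (1) > position of 0 (0). Must reorder: 1 must now come before 0.
Run Kahn's algorithm (break ties by smallest node id):
  initial in-degrees: [1, 0, 1, 1, 2]
  ready (indeg=0): [1]
  pop 1: indeg[0]->0; indeg[2]->0; indeg[3]->0 | ready=[0, 2, 3] | order so far=[1]
  pop 0: indeg[4]->1 | ready=[2, 3] | order so far=[1, 0]
  pop 2: indeg[4]->0 | ready=[3, 4] | order so far=[1, 0, 2]
  pop 3: no out-edges | ready=[4] | order so far=[1, 0, 2, 3]
  pop 4: no out-edges | ready=[] | order so far=[1, 0, 2, 3, 4]
  Result: [1, 0, 2, 3, 4]

Answer: [1, 0, 2, 3, 4]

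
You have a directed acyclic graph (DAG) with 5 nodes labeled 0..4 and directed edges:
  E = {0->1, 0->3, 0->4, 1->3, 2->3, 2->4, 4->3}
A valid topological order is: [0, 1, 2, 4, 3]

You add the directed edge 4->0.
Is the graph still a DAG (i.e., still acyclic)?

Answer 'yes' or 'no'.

Given toposort: [0, 1, 2, 4, 3]
Position of 4: index 3; position of 0: index 0
New edge 4->0: backward (u after v in old order)
Backward edge: old toposort is now invalid. Check if this creates a cycle.
Does 0 already reach 4? Reachable from 0: [0, 1, 3, 4]. YES -> cycle!
Still a DAG? no

Answer: no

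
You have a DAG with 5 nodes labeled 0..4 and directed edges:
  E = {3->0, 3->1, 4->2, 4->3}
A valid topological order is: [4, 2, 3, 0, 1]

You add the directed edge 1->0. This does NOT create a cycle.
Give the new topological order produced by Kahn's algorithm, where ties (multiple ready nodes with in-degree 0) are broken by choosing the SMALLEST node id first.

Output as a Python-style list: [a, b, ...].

Answer: [4, 2, 3, 1, 0]

Derivation:
Old toposort: [4, 2, 3, 0, 1]
Added edge: 1->0
Position of 1 (4) > position of 0 (3). Must reorder: 1 must now come before 0.
Run Kahn's algorithm (break ties by smallest node id):
  initial in-degrees: [2, 1, 1, 1, 0]
  ready (indeg=0): [4]
  pop 4: indeg[2]->0; indeg[3]->0 | ready=[2, 3] | order so far=[4]
  pop 2: no out-edges | ready=[3] | order so far=[4, 2]
  pop 3: indeg[0]->1; indeg[1]->0 | ready=[1] | order so far=[4, 2, 3]
  pop 1: indeg[0]->0 | ready=[0] | order so far=[4, 2, 3, 1]
  pop 0: no out-edges | ready=[] | order so far=[4, 2, 3, 1, 0]
  Result: [4, 2, 3, 1, 0]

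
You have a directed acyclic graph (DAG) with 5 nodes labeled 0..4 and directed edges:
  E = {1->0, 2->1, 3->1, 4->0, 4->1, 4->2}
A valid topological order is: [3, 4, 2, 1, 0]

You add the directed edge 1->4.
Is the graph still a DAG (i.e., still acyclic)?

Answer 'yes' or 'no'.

Given toposort: [3, 4, 2, 1, 0]
Position of 1: index 3; position of 4: index 1
New edge 1->4: backward (u after v in old order)
Backward edge: old toposort is now invalid. Check if this creates a cycle.
Does 4 already reach 1? Reachable from 4: [0, 1, 2, 4]. YES -> cycle!
Still a DAG? no

Answer: no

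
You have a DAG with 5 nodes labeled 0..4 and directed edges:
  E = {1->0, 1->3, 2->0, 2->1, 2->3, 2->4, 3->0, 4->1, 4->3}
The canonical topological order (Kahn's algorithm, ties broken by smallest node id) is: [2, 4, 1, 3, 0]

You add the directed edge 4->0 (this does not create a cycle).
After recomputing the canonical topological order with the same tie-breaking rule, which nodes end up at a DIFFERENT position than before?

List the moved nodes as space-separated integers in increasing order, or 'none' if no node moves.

Answer: none

Derivation:
Old toposort: [2, 4, 1, 3, 0]
Added edge 4->0
Recompute Kahn (smallest-id tiebreak):
  initial in-degrees: [4, 2, 0, 3, 1]
  ready (indeg=0): [2]
  pop 2: indeg[0]->3; indeg[1]->1; indeg[3]->2; indeg[4]->0 | ready=[4] | order so far=[2]
  pop 4: indeg[0]->2; indeg[1]->0; indeg[3]->1 | ready=[1] | order so far=[2, 4]
  pop 1: indeg[0]->1; indeg[3]->0 | ready=[3] | order so far=[2, 4, 1]
  pop 3: indeg[0]->0 | ready=[0] | order so far=[2, 4, 1, 3]
  pop 0: no out-edges | ready=[] | order so far=[2, 4, 1, 3, 0]
New canonical toposort: [2, 4, 1, 3, 0]
Compare positions:
  Node 0: index 4 -> 4 (same)
  Node 1: index 2 -> 2 (same)
  Node 2: index 0 -> 0 (same)
  Node 3: index 3 -> 3 (same)
  Node 4: index 1 -> 1 (same)
Nodes that changed position: none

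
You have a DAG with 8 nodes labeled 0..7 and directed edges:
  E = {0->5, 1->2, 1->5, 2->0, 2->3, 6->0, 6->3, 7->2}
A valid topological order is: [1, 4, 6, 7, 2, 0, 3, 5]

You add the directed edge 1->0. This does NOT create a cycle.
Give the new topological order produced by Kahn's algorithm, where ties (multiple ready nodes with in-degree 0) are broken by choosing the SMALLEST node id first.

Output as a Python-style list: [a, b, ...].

Old toposort: [1, 4, 6, 7, 2, 0, 3, 5]
Added edge: 1->0
Position of 1 (0) < position of 0 (5). Old order still valid.
Run Kahn's algorithm (break ties by smallest node id):
  initial in-degrees: [3, 0, 2, 2, 0, 2, 0, 0]
  ready (indeg=0): [1, 4, 6, 7]
  pop 1: indeg[0]->2; indeg[2]->1; indeg[5]->1 | ready=[4, 6, 7] | order so far=[1]
  pop 4: no out-edges | ready=[6, 7] | order so far=[1, 4]
  pop 6: indeg[0]->1; indeg[3]->1 | ready=[7] | order so far=[1, 4, 6]
  pop 7: indeg[2]->0 | ready=[2] | order so far=[1, 4, 6, 7]
  pop 2: indeg[0]->0; indeg[3]->0 | ready=[0, 3] | order so far=[1, 4, 6, 7, 2]
  pop 0: indeg[5]->0 | ready=[3, 5] | order so far=[1, 4, 6, 7, 2, 0]
  pop 3: no out-edges | ready=[5] | order so far=[1, 4, 6, 7, 2, 0, 3]
  pop 5: no out-edges | ready=[] | order so far=[1, 4, 6, 7, 2, 0, 3, 5]
  Result: [1, 4, 6, 7, 2, 0, 3, 5]

Answer: [1, 4, 6, 7, 2, 0, 3, 5]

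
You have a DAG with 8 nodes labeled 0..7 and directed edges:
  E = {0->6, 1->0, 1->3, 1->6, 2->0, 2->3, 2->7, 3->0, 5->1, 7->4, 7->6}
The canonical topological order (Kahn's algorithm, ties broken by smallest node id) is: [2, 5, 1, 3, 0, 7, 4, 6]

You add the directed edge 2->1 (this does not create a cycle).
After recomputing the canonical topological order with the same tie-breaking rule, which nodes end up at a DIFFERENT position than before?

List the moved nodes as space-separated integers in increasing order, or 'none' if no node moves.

Answer: none

Derivation:
Old toposort: [2, 5, 1, 3, 0, 7, 4, 6]
Added edge 2->1
Recompute Kahn (smallest-id tiebreak):
  initial in-degrees: [3, 2, 0, 2, 1, 0, 3, 1]
  ready (indeg=0): [2, 5]
  pop 2: indeg[0]->2; indeg[1]->1; indeg[3]->1; indeg[7]->0 | ready=[5, 7] | order so far=[2]
  pop 5: indeg[1]->0 | ready=[1, 7] | order so far=[2, 5]
  pop 1: indeg[0]->1; indeg[3]->0; indeg[6]->2 | ready=[3, 7] | order so far=[2, 5, 1]
  pop 3: indeg[0]->0 | ready=[0, 7] | order so far=[2, 5, 1, 3]
  pop 0: indeg[6]->1 | ready=[7] | order so far=[2, 5, 1, 3, 0]
  pop 7: indeg[4]->0; indeg[6]->0 | ready=[4, 6] | order so far=[2, 5, 1, 3, 0, 7]
  pop 4: no out-edges | ready=[6] | order so far=[2, 5, 1, 3, 0, 7, 4]
  pop 6: no out-edges | ready=[] | order so far=[2, 5, 1, 3, 0, 7, 4, 6]
New canonical toposort: [2, 5, 1, 3, 0, 7, 4, 6]
Compare positions:
  Node 0: index 4 -> 4 (same)
  Node 1: index 2 -> 2 (same)
  Node 2: index 0 -> 0 (same)
  Node 3: index 3 -> 3 (same)
  Node 4: index 6 -> 6 (same)
  Node 5: index 1 -> 1 (same)
  Node 6: index 7 -> 7 (same)
  Node 7: index 5 -> 5 (same)
Nodes that changed position: none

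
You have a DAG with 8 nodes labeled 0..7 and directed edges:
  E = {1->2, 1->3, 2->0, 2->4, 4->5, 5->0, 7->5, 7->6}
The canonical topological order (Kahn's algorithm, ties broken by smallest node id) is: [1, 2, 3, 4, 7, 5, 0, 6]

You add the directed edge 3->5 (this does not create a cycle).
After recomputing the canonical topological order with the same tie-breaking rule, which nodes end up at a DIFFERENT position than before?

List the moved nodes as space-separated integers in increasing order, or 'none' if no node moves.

Answer: none

Derivation:
Old toposort: [1, 2, 3, 4, 7, 5, 0, 6]
Added edge 3->5
Recompute Kahn (smallest-id tiebreak):
  initial in-degrees: [2, 0, 1, 1, 1, 3, 1, 0]
  ready (indeg=0): [1, 7]
  pop 1: indeg[2]->0; indeg[3]->0 | ready=[2, 3, 7] | order so far=[1]
  pop 2: indeg[0]->1; indeg[4]->0 | ready=[3, 4, 7] | order so far=[1, 2]
  pop 3: indeg[5]->2 | ready=[4, 7] | order so far=[1, 2, 3]
  pop 4: indeg[5]->1 | ready=[7] | order so far=[1, 2, 3, 4]
  pop 7: indeg[5]->0; indeg[6]->0 | ready=[5, 6] | order so far=[1, 2, 3, 4, 7]
  pop 5: indeg[0]->0 | ready=[0, 6] | order so far=[1, 2, 3, 4, 7, 5]
  pop 0: no out-edges | ready=[6] | order so far=[1, 2, 3, 4, 7, 5, 0]
  pop 6: no out-edges | ready=[] | order so far=[1, 2, 3, 4, 7, 5, 0, 6]
New canonical toposort: [1, 2, 3, 4, 7, 5, 0, 6]
Compare positions:
  Node 0: index 6 -> 6 (same)
  Node 1: index 0 -> 0 (same)
  Node 2: index 1 -> 1 (same)
  Node 3: index 2 -> 2 (same)
  Node 4: index 3 -> 3 (same)
  Node 5: index 5 -> 5 (same)
  Node 6: index 7 -> 7 (same)
  Node 7: index 4 -> 4 (same)
Nodes that changed position: none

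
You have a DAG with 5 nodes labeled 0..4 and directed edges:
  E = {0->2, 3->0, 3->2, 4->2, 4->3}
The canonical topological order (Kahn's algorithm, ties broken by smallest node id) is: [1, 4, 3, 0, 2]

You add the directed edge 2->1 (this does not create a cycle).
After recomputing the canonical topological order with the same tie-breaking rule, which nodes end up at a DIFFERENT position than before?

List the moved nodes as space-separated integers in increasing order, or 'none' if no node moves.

Answer: 0 1 2 3 4

Derivation:
Old toposort: [1, 4, 3, 0, 2]
Added edge 2->1
Recompute Kahn (smallest-id tiebreak):
  initial in-degrees: [1, 1, 3, 1, 0]
  ready (indeg=0): [4]
  pop 4: indeg[2]->2; indeg[3]->0 | ready=[3] | order so far=[4]
  pop 3: indeg[0]->0; indeg[2]->1 | ready=[0] | order so far=[4, 3]
  pop 0: indeg[2]->0 | ready=[2] | order so far=[4, 3, 0]
  pop 2: indeg[1]->0 | ready=[1] | order so far=[4, 3, 0, 2]
  pop 1: no out-edges | ready=[] | order so far=[4, 3, 0, 2, 1]
New canonical toposort: [4, 3, 0, 2, 1]
Compare positions:
  Node 0: index 3 -> 2 (moved)
  Node 1: index 0 -> 4 (moved)
  Node 2: index 4 -> 3 (moved)
  Node 3: index 2 -> 1 (moved)
  Node 4: index 1 -> 0 (moved)
Nodes that changed position: 0 1 2 3 4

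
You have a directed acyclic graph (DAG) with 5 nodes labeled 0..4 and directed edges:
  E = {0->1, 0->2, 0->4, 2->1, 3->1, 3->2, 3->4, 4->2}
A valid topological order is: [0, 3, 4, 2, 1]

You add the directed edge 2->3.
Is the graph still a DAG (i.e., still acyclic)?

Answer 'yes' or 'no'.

Answer: no

Derivation:
Given toposort: [0, 3, 4, 2, 1]
Position of 2: index 3; position of 3: index 1
New edge 2->3: backward (u after v in old order)
Backward edge: old toposort is now invalid. Check if this creates a cycle.
Does 3 already reach 2? Reachable from 3: [1, 2, 3, 4]. YES -> cycle!
Still a DAG? no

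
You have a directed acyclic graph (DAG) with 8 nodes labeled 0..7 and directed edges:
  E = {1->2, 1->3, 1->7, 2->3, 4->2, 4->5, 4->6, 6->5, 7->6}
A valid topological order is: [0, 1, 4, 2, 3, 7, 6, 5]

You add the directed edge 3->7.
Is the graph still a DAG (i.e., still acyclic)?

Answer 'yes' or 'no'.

Answer: yes

Derivation:
Given toposort: [0, 1, 4, 2, 3, 7, 6, 5]
Position of 3: index 4; position of 7: index 5
New edge 3->7: forward
Forward edge: respects the existing order. Still a DAG, same toposort still valid.
Still a DAG? yes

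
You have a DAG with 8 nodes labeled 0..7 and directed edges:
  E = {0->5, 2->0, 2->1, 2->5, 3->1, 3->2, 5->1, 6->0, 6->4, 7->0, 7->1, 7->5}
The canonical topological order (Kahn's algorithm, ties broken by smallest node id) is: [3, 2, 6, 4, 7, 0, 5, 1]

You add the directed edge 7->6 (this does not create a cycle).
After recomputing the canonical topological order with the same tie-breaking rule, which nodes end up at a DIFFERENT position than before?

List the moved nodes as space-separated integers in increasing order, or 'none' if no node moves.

Answer: 0 4 6 7

Derivation:
Old toposort: [3, 2, 6, 4, 7, 0, 5, 1]
Added edge 7->6
Recompute Kahn (smallest-id tiebreak):
  initial in-degrees: [3, 4, 1, 0, 1, 3, 1, 0]
  ready (indeg=0): [3, 7]
  pop 3: indeg[1]->3; indeg[2]->0 | ready=[2, 7] | order so far=[3]
  pop 2: indeg[0]->2; indeg[1]->2; indeg[5]->2 | ready=[7] | order so far=[3, 2]
  pop 7: indeg[0]->1; indeg[1]->1; indeg[5]->1; indeg[6]->0 | ready=[6] | order so far=[3, 2, 7]
  pop 6: indeg[0]->0; indeg[4]->0 | ready=[0, 4] | order so far=[3, 2, 7, 6]
  pop 0: indeg[5]->0 | ready=[4, 5] | order so far=[3, 2, 7, 6, 0]
  pop 4: no out-edges | ready=[5] | order so far=[3, 2, 7, 6, 0, 4]
  pop 5: indeg[1]->0 | ready=[1] | order so far=[3, 2, 7, 6, 0, 4, 5]
  pop 1: no out-edges | ready=[] | order so far=[3, 2, 7, 6, 0, 4, 5, 1]
New canonical toposort: [3, 2, 7, 6, 0, 4, 5, 1]
Compare positions:
  Node 0: index 5 -> 4 (moved)
  Node 1: index 7 -> 7 (same)
  Node 2: index 1 -> 1 (same)
  Node 3: index 0 -> 0 (same)
  Node 4: index 3 -> 5 (moved)
  Node 5: index 6 -> 6 (same)
  Node 6: index 2 -> 3 (moved)
  Node 7: index 4 -> 2 (moved)
Nodes that changed position: 0 4 6 7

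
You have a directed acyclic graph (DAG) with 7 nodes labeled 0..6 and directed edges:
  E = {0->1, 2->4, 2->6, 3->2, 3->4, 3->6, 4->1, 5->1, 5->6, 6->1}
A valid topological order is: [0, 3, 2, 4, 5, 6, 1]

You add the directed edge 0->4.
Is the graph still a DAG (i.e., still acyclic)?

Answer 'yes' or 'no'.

Given toposort: [0, 3, 2, 4, 5, 6, 1]
Position of 0: index 0; position of 4: index 3
New edge 0->4: forward
Forward edge: respects the existing order. Still a DAG, same toposort still valid.
Still a DAG? yes

Answer: yes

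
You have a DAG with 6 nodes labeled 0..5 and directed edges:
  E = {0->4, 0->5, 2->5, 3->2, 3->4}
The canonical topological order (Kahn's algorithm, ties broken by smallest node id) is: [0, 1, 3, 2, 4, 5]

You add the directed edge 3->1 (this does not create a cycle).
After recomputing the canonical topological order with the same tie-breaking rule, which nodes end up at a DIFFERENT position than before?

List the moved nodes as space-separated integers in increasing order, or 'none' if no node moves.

Answer: 1 3

Derivation:
Old toposort: [0, 1, 3, 2, 4, 5]
Added edge 3->1
Recompute Kahn (smallest-id tiebreak):
  initial in-degrees: [0, 1, 1, 0, 2, 2]
  ready (indeg=0): [0, 3]
  pop 0: indeg[4]->1; indeg[5]->1 | ready=[3] | order so far=[0]
  pop 3: indeg[1]->0; indeg[2]->0; indeg[4]->0 | ready=[1, 2, 4] | order so far=[0, 3]
  pop 1: no out-edges | ready=[2, 4] | order so far=[0, 3, 1]
  pop 2: indeg[5]->0 | ready=[4, 5] | order so far=[0, 3, 1, 2]
  pop 4: no out-edges | ready=[5] | order so far=[0, 3, 1, 2, 4]
  pop 5: no out-edges | ready=[] | order so far=[0, 3, 1, 2, 4, 5]
New canonical toposort: [0, 3, 1, 2, 4, 5]
Compare positions:
  Node 0: index 0 -> 0 (same)
  Node 1: index 1 -> 2 (moved)
  Node 2: index 3 -> 3 (same)
  Node 3: index 2 -> 1 (moved)
  Node 4: index 4 -> 4 (same)
  Node 5: index 5 -> 5 (same)
Nodes that changed position: 1 3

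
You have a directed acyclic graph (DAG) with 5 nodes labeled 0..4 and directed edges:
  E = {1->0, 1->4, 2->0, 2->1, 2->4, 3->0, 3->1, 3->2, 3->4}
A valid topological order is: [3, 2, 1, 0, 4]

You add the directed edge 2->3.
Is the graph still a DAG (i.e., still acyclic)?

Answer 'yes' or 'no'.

Given toposort: [3, 2, 1, 0, 4]
Position of 2: index 1; position of 3: index 0
New edge 2->3: backward (u after v in old order)
Backward edge: old toposort is now invalid. Check if this creates a cycle.
Does 3 already reach 2? Reachable from 3: [0, 1, 2, 3, 4]. YES -> cycle!
Still a DAG? no

Answer: no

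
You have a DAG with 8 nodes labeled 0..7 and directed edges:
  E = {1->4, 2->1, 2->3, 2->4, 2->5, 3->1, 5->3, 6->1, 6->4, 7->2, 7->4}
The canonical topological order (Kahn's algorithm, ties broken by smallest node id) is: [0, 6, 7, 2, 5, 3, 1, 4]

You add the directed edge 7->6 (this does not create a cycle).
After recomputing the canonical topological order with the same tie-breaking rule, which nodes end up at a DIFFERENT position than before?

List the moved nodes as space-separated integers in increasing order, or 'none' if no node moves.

Answer: 2 3 5 6 7

Derivation:
Old toposort: [0, 6, 7, 2, 5, 3, 1, 4]
Added edge 7->6
Recompute Kahn (smallest-id tiebreak):
  initial in-degrees: [0, 3, 1, 2, 4, 1, 1, 0]
  ready (indeg=0): [0, 7]
  pop 0: no out-edges | ready=[7] | order so far=[0]
  pop 7: indeg[2]->0; indeg[4]->3; indeg[6]->0 | ready=[2, 6] | order so far=[0, 7]
  pop 2: indeg[1]->2; indeg[3]->1; indeg[4]->2; indeg[5]->0 | ready=[5, 6] | order so far=[0, 7, 2]
  pop 5: indeg[3]->0 | ready=[3, 6] | order so far=[0, 7, 2, 5]
  pop 3: indeg[1]->1 | ready=[6] | order so far=[0, 7, 2, 5, 3]
  pop 6: indeg[1]->0; indeg[4]->1 | ready=[1] | order so far=[0, 7, 2, 5, 3, 6]
  pop 1: indeg[4]->0 | ready=[4] | order so far=[0, 7, 2, 5, 3, 6, 1]
  pop 4: no out-edges | ready=[] | order so far=[0, 7, 2, 5, 3, 6, 1, 4]
New canonical toposort: [0, 7, 2, 5, 3, 6, 1, 4]
Compare positions:
  Node 0: index 0 -> 0 (same)
  Node 1: index 6 -> 6 (same)
  Node 2: index 3 -> 2 (moved)
  Node 3: index 5 -> 4 (moved)
  Node 4: index 7 -> 7 (same)
  Node 5: index 4 -> 3 (moved)
  Node 6: index 1 -> 5 (moved)
  Node 7: index 2 -> 1 (moved)
Nodes that changed position: 2 3 5 6 7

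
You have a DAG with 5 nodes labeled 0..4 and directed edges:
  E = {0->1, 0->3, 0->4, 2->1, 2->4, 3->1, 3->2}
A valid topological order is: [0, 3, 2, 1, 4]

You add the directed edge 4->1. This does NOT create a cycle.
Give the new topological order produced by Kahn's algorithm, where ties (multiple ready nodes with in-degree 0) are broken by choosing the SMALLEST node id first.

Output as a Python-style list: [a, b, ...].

Answer: [0, 3, 2, 4, 1]

Derivation:
Old toposort: [0, 3, 2, 1, 4]
Added edge: 4->1
Position of 4 (4) > position of 1 (3). Must reorder: 4 must now come before 1.
Run Kahn's algorithm (break ties by smallest node id):
  initial in-degrees: [0, 4, 1, 1, 2]
  ready (indeg=0): [0]
  pop 0: indeg[1]->3; indeg[3]->0; indeg[4]->1 | ready=[3] | order so far=[0]
  pop 3: indeg[1]->2; indeg[2]->0 | ready=[2] | order so far=[0, 3]
  pop 2: indeg[1]->1; indeg[4]->0 | ready=[4] | order so far=[0, 3, 2]
  pop 4: indeg[1]->0 | ready=[1] | order so far=[0, 3, 2, 4]
  pop 1: no out-edges | ready=[] | order so far=[0, 3, 2, 4, 1]
  Result: [0, 3, 2, 4, 1]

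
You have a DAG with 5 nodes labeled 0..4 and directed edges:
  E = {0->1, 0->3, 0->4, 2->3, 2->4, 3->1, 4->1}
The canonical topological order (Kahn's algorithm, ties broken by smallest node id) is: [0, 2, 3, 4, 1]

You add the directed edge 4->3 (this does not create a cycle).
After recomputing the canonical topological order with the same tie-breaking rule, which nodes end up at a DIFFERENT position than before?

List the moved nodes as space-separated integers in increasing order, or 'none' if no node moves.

Old toposort: [0, 2, 3, 4, 1]
Added edge 4->3
Recompute Kahn (smallest-id tiebreak):
  initial in-degrees: [0, 3, 0, 3, 2]
  ready (indeg=0): [0, 2]
  pop 0: indeg[1]->2; indeg[3]->2; indeg[4]->1 | ready=[2] | order so far=[0]
  pop 2: indeg[3]->1; indeg[4]->0 | ready=[4] | order so far=[0, 2]
  pop 4: indeg[1]->1; indeg[3]->0 | ready=[3] | order so far=[0, 2, 4]
  pop 3: indeg[1]->0 | ready=[1] | order so far=[0, 2, 4, 3]
  pop 1: no out-edges | ready=[] | order so far=[0, 2, 4, 3, 1]
New canonical toposort: [0, 2, 4, 3, 1]
Compare positions:
  Node 0: index 0 -> 0 (same)
  Node 1: index 4 -> 4 (same)
  Node 2: index 1 -> 1 (same)
  Node 3: index 2 -> 3 (moved)
  Node 4: index 3 -> 2 (moved)
Nodes that changed position: 3 4

Answer: 3 4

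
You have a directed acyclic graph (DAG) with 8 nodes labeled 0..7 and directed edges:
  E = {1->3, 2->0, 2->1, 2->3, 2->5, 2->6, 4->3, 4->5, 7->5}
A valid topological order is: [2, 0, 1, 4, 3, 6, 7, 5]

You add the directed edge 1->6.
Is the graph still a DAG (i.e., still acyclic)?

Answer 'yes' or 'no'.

Given toposort: [2, 0, 1, 4, 3, 6, 7, 5]
Position of 1: index 2; position of 6: index 5
New edge 1->6: forward
Forward edge: respects the existing order. Still a DAG, same toposort still valid.
Still a DAG? yes

Answer: yes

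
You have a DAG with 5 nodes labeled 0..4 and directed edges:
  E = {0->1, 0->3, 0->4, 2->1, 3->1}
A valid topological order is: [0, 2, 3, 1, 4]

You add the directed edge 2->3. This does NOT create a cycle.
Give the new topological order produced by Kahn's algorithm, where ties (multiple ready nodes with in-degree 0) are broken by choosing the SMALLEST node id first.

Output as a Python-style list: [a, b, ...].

Old toposort: [0, 2, 3, 1, 4]
Added edge: 2->3
Position of 2 (1) < position of 3 (2). Old order still valid.
Run Kahn's algorithm (break ties by smallest node id):
  initial in-degrees: [0, 3, 0, 2, 1]
  ready (indeg=0): [0, 2]
  pop 0: indeg[1]->2; indeg[3]->1; indeg[4]->0 | ready=[2, 4] | order so far=[0]
  pop 2: indeg[1]->1; indeg[3]->0 | ready=[3, 4] | order so far=[0, 2]
  pop 3: indeg[1]->0 | ready=[1, 4] | order so far=[0, 2, 3]
  pop 1: no out-edges | ready=[4] | order so far=[0, 2, 3, 1]
  pop 4: no out-edges | ready=[] | order so far=[0, 2, 3, 1, 4]
  Result: [0, 2, 3, 1, 4]

Answer: [0, 2, 3, 1, 4]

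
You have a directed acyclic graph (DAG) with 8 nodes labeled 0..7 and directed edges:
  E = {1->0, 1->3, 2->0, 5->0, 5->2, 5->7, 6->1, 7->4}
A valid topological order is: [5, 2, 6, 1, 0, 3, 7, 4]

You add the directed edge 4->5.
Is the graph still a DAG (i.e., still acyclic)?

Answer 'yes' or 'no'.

Given toposort: [5, 2, 6, 1, 0, 3, 7, 4]
Position of 4: index 7; position of 5: index 0
New edge 4->5: backward (u after v in old order)
Backward edge: old toposort is now invalid. Check if this creates a cycle.
Does 5 already reach 4? Reachable from 5: [0, 2, 4, 5, 7]. YES -> cycle!
Still a DAG? no

Answer: no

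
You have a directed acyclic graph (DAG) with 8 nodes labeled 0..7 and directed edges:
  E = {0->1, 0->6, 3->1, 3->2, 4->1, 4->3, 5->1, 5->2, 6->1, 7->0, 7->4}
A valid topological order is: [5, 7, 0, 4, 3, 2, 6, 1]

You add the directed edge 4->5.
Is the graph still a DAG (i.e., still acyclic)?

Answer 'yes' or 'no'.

Given toposort: [5, 7, 0, 4, 3, 2, 6, 1]
Position of 4: index 3; position of 5: index 0
New edge 4->5: backward (u after v in old order)
Backward edge: old toposort is now invalid. Check if this creates a cycle.
Does 5 already reach 4? Reachable from 5: [1, 2, 5]. NO -> still a DAG (reorder needed).
Still a DAG? yes

Answer: yes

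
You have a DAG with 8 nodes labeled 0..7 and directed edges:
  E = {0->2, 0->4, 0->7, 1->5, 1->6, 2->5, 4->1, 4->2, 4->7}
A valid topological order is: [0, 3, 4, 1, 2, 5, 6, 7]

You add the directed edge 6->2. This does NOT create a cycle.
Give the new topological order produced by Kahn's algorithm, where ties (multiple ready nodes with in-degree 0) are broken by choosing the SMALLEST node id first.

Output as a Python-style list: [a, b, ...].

Old toposort: [0, 3, 4, 1, 2, 5, 6, 7]
Added edge: 6->2
Position of 6 (6) > position of 2 (4). Must reorder: 6 must now come before 2.
Run Kahn's algorithm (break ties by smallest node id):
  initial in-degrees: [0, 1, 3, 0, 1, 2, 1, 2]
  ready (indeg=0): [0, 3]
  pop 0: indeg[2]->2; indeg[4]->0; indeg[7]->1 | ready=[3, 4] | order so far=[0]
  pop 3: no out-edges | ready=[4] | order so far=[0, 3]
  pop 4: indeg[1]->0; indeg[2]->1; indeg[7]->0 | ready=[1, 7] | order so far=[0, 3, 4]
  pop 1: indeg[5]->1; indeg[6]->0 | ready=[6, 7] | order so far=[0, 3, 4, 1]
  pop 6: indeg[2]->0 | ready=[2, 7] | order so far=[0, 3, 4, 1, 6]
  pop 2: indeg[5]->0 | ready=[5, 7] | order so far=[0, 3, 4, 1, 6, 2]
  pop 5: no out-edges | ready=[7] | order so far=[0, 3, 4, 1, 6, 2, 5]
  pop 7: no out-edges | ready=[] | order so far=[0, 3, 4, 1, 6, 2, 5, 7]
  Result: [0, 3, 4, 1, 6, 2, 5, 7]

Answer: [0, 3, 4, 1, 6, 2, 5, 7]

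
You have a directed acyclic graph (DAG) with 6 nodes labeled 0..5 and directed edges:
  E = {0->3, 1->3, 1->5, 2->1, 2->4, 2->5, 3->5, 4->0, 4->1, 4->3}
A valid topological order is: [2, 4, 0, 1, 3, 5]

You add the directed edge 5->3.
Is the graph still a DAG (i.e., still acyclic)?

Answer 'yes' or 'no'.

Answer: no

Derivation:
Given toposort: [2, 4, 0, 1, 3, 5]
Position of 5: index 5; position of 3: index 4
New edge 5->3: backward (u after v in old order)
Backward edge: old toposort is now invalid. Check if this creates a cycle.
Does 3 already reach 5? Reachable from 3: [3, 5]. YES -> cycle!
Still a DAG? no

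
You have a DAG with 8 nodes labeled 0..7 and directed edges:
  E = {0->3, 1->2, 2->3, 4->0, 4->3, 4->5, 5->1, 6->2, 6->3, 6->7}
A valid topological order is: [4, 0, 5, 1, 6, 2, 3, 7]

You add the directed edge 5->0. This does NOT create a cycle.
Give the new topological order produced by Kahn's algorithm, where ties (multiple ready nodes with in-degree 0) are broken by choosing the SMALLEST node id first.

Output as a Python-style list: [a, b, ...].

Answer: [4, 5, 0, 1, 6, 2, 3, 7]

Derivation:
Old toposort: [4, 0, 5, 1, 6, 2, 3, 7]
Added edge: 5->0
Position of 5 (2) > position of 0 (1). Must reorder: 5 must now come before 0.
Run Kahn's algorithm (break ties by smallest node id):
  initial in-degrees: [2, 1, 2, 4, 0, 1, 0, 1]
  ready (indeg=0): [4, 6]
  pop 4: indeg[0]->1; indeg[3]->3; indeg[5]->0 | ready=[5, 6] | order so far=[4]
  pop 5: indeg[0]->0; indeg[1]->0 | ready=[0, 1, 6] | order so far=[4, 5]
  pop 0: indeg[3]->2 | ready=[1, 6] | order so far=[4, 5, 0]
  pop 1: indeg[2]->1 | ready=[6] | order so far=[4, 5, 0, 1]
  pop 6: indeg[2]->0; indeg[3]->1; indeg[7]->0 | ready=[2, 7] | order so far=[4, 5, 0, 1, 6]
  pop 2: indeg[3]->0 | ready=[3, 7] | order so far=[4, 5, 0, 1, 6, 2]
  pop 3: no out-edges | ready=[7] | order so far=[4, 5, 0, 1, 6, 2, 3]
  pop 7: no out-edges | ready=[] | order so far=[4, 5, 0, 1, 6, 2, 3, 7]
  Result: [4, 5, 0, 1, 6, 2, 3, 7]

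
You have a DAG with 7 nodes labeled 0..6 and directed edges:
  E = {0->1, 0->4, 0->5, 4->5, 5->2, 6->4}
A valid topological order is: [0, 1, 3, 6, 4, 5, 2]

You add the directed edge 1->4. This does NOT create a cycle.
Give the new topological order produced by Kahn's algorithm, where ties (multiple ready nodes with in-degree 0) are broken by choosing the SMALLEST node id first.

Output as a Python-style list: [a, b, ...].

Answer: [0, 1, 3, 6, 4, 5, 2]

Derivation:
Old toposort: [0, 1, 3, 6, 4, 5, 2]
Added edge: 1->4
Position of 1 (1) < position of 4 (4). Old order still valid.
Run Kahn's algorithm (break ties by smallest node id):
  initial in-degrees: [0, 1, 1, 0, 3, 2, 0]
  ready (indeg=0): [0, 3, 6]
  pop 0: indeg[1]->0; indeg[4]->2; indeg[5]->1 | ready=[1, 3, 6] | order so far=[0]
  pop 1: indeg[4]->1 | ready=[3, 6] | order so far=[0, 1]
  pop 3: no out-edges | ready=[6] | order so far=[0, 1, 3]
  pop 6: indeg[4]->0 | ready=[4] | order so far=[0, 1, 3, 6]
  pop 4: indeg[5]->0 | ready=[5] | order so far=[0, 1, 3, 6, 4]
  pop 5: indeg[2]->0 | ready=[2] | order so far=[0, 1, 3, 6, 4, 5]
  pop 2: no out-edges | ready=[] | order so far=[0, 1, 3, 6, 4, 5, 2]
  Result: [0, 1, 3, 6, 4, 5, 2]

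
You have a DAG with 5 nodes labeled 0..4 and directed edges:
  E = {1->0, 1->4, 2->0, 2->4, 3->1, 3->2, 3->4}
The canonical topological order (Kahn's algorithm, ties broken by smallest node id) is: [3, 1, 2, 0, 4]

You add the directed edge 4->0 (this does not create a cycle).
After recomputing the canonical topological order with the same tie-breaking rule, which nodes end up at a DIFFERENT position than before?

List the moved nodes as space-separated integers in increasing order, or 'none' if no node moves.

Old toposort: [3, 1, 2, 0, 4]
Added edge 4->0
Recompute Kahn (smallest-id tiebreak):
  initial in-degrees: [3, 1, 1, 0, 3]
  ready (indeg=0): [3]
  pop 3: indeg[1]->0; indeg[2]->0; indeg[4]->2 | ready=[1, 2] | order so far=[3]
  pop 1: indeg[0]->2; indeg[4]->1 | ready=[2] | order so far=[3, 1]
  pop 2: indeg[0]->1; indeg[4]->0 | ready=[4] | order so far=[3, 1, 2]
  pop 4: indeg[0]->0 | ready=[0] | order so far=[3, 1, 2, 4]
  pop 0: no out-edges | ready=[] | order so far=[3, 1, 2, 4, 0]
New canonical toposort: [3, 1, 2, 4, 0]
Compare positions:
  Node 0: index 3 -> 4 (moved)
  Node 1: index 1 -> 1 (same)
  Node 2: index 2 -> 2 (same)
  Node 3: index 0 -> 0 (same)
  Node 4: index 4 -> 3 (moved)
Nodes that changed position: 0 4

Answer: 0 4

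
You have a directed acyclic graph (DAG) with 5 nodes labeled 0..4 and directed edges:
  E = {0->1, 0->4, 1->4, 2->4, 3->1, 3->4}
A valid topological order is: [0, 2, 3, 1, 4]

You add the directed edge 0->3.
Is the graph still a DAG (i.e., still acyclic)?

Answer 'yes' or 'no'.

Given toposort: [0, 2, 3, 1, 4]
Position of 0: index 0; position of 3: index 2
New edge 0->3: forward
Forward edge: respects the existing order. Still a DAG, same toposort still valid.
Still a DAG? yes

Answer: yes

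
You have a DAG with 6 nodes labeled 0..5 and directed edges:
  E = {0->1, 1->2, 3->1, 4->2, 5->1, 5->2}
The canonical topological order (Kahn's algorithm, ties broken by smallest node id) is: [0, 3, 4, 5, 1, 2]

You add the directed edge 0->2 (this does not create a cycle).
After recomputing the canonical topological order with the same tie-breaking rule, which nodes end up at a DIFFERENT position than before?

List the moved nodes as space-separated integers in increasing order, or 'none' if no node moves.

Answer: none

Derivation:
Old toposort: [0, 3, 4, 5, 1, 2]
Added edge 0->2
Recompute Kahn (smallest-id tiebreak):
  initial in-degrees: [0, 3, 4, 0, 0, 0]
  ready (indeg=0): [0, 3, 4, 5]
  pop 0: indeg[1]->2; indeg[2]->3 | ready=[3, 4, 5] | order so far=[0]
  pop 3: indeg[1]->1 | ready=[4, 5] | order so far=[0, 3]
  pop 4: indeg[2]->2 | ready=[5] | order so far=[0, 3, 4]
  pop 5: indeg[1]->0; indeg[2]->1 | ready=[1] | order so far=[0, 3, 4, 5]
  pop 1: indeg[2]->0 | ready=[2] | order so far=[0, 3, 4, 5, 1]
  pop 2: no out-edges | ready=[] | order so far=[0, 3, 4, 5, 1, 2]
New canonical toposort: [0, 3, 4, 5, 1, 2]
Compare positions:
  Node 0: index 0 -> 0 (same)
  Node 1: index 4 -> 4 (same)
  Node 2: index 5 -> 5 (same)
  Node 3: index 1 -> 1 (same)
  Node 4: index 2 -> 2 (same)
  Node 5: index 3 -> 3 (same)
Nodes that changed position: none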